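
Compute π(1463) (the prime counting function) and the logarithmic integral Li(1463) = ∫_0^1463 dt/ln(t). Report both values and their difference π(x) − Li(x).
π(1463) = 232;  Li(1463) ≈ 242.74;  π(x) − Li(x) ≈ -10.74.

Direct count of primes ≤ 1463 gives π(1463) = 232. Numerical evaluation of the logarithmic integral gives Li(1463) ≈ 242.74. The difference π(x) − Li(x) ≈ -10.74 is typically negative for small/moderate x (Li(x) overestimates), though Littlewood's theorem shows this sign changes infinitely often.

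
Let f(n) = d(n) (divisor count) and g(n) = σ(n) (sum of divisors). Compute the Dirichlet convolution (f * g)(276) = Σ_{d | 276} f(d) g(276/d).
(d * σ)(276) = 2496

Divisors of 276: [1, 2, 3, 4, 6, 12, 23, 46, 69, 92, 138, 276]. For each d | 276:
  d = 1: d(1) · σ(276/1) = 1 · 672 = 672
  d = 2: d(2) · σ(276/2) = 2 · 288 = 576
  d = 3: d(3) · σ(276/3) = 2 · 168 = 336
  d = 4: d(4) · σ(276/4) = 3 · 96 = 288
  d = 6: d(6) · σ(276/6) = 4 · 72 = 288
  d = 12: d(12) · σ(276/12) = 6 · 24 = 144
  d = 23: d(23) · σ(276/23) = 2 · 28 = 56
  d = 46: d(46) · σ(276/46) = 4 · 12 = 48
  d = 69: d(69) · σ(276/69) = 4 · 7 = 28
  d = 92: d(92) · σ(276/92) = 6 · 4 = 24
  d = 138: d(138) · σ(276/138) = 8 · 3 = 24
  d = 276: d(276) · σ(276/276) = 12 · 1 = 12
Summing: (d * σ)(276) = 672 + 576 + 336 + 288 + 288 + 144 + 56 + 48 + 28 + 24 + 24 + 12 = 2496.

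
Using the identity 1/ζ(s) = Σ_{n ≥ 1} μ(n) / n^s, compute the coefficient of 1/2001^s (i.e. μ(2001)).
μ(2001) = -1

Factor n = 2001 = 3 · 23 · 29. μ(n) = 0 if any exponent ≥ 2 (not squarefree); otherwise μ(n) = (−1)^{ω(n)} where ω(n) is the number of distinct prime factors. Applying: μ(2001) = -1.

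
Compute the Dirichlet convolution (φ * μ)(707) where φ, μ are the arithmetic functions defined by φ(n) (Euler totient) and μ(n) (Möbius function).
(φ * μ)(707) = 495

Divisors of 707: [1, 7, 101, 707]. For each d | 707:
  d = 1: φ(1) · μ(707/1) = 1 · 1 = 1
  d = 7: φ(7) · μ(707/7) = 6 · -1 = -6
  d = 101: φ(101) · μ(707/101) = 100 · -1 = -100
  d = 707: φ(707) · μ(707/707) = 600 · 1 = 600
Summing: (φ * μ)(707) = 1 + -6 + -100 + 600 = 495.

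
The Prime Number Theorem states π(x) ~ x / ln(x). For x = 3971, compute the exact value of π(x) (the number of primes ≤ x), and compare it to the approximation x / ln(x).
π(3971) = 549;  x/ln(x) ≈ 479.20;  relative error ≈ 12.71%.

Directly count primes up to 3971: π(3971) = 549. The PNT approximation gives 3971/ln(3971) ≈ 3971/8.28677 ≈ 479.20. Relative error (π(x) − x/ln(x)) / π(x) ≈ 12.71%; the approximation is known to undercount slightly (Li(x) is a better estimate).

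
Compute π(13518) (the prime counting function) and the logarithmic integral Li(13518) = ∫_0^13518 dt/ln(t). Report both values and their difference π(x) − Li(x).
π(13518) = 1601;  Li(13518) ≈ 1621.68;  π(x) − Li(x) ≈ -20.68.

Direct count of primes ≤ 13518 gives π(13518) = 1601. Numerical evaluation of the logarithmic integral gives Li(13518) ≈ 1621.68. The difference π(x) − Li(x) ≈ -20.68 is typically negative for small/moderate x (Li(x) overestimates), though Littlewood's theorem shows this sign changes infinitely often.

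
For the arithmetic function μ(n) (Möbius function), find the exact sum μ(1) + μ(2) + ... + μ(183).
Σ_{n ≤ 183} μ(n) = -4

Compute μ(n) for each 1 ≤ n ≤ 183: μ(1) = 1, μ(2) = -1, μ(3) = -1, μ(4) = 0, μ(5) = -1, μ(6) = 1, μ(7) = -1, μ(8) = 0, μ(9) = 0, μ(10) = 1, μ(11) = -1, μ(12) = 0, μ(13) = -1, μ(14) = 1, μ(15) = 1, μ(16) = 0, μ(17) = -1, μ(18) = 0, μ(19) = -1, μ(20) = 0, μ(21) = 1, μ(22) = 1, μ(23) = -1, μ(24) = 0, μ(25) = 0, μ(26) = 1, μ(27) = 0, μ(28) = 0, μ(29) = -1, μ(30) = -1, μ(31) = -1, μ(32) = 0, μ(33) = 1, μ(34) = 1, μ(35) = 1, μ(36) = 0, μ(37) = -1, μ(38) = 1, μ(39) = 1, μ(40) = 0, μ(41) = -1, μ(42) = -1, μ(43) = -1, μ(44) = 0, μ(45) = 0, μ(46) = 1, μ(47) = -1, μ(48) = 0, μ(49) = 0, μ(50) = 0, μ(51) = 1, μ(52) = 0, μ(53) = -1, μ(54) = 0, μ(55) = 1, μ(56) = 0, μ(57) = 1, μ(58) = 1, μ(59) = -1, μ(60) = 0, μ(61) = -1, μ(62) = 1, μ(63) = 0, μ(64) = 0, μ(65) = 1, μ(66) = -1, μ(67) = -1, μ(68) = 0, μ(69) = 1, μ(70) = -1, μ(71) = -1, μ(72) = 0, μ(73) = -1, μ(74) = 1, μ(75) = 0, μ(76) = 0, μ(77) = 1, μ(78) = -1, μ(79) = -1, μ(80) = 0, μ(81) = 0, μ(82) = 1, μ(83) = -1, μ(84) = 0, μ(85) = 1, μ(86) = 1, μ(87) = 1, μ(88) = 0, μ(89) = -1, μ(90) = 0, μ(91) = 1, μ(92) = 0, μ(93) = 1, μ(94) = 1, μ(95) = 1, μ(96) = 0, μ(97) = -1, μ(98) = 0, μ(99) = 0, μ(100) = 0, μ(101) = -1, μ(102) = -1, μ(103) = -1, μ(104) = 0, μ(105) = -1, μ(106) = 1, μ(107) = -1, μ(108) = 0, μ(109) = -1, μ(110) = -1, μ(111) = 1, μ(112) = 0, μ(113) = -1, μ(114) = -1, μ(115) = 1, μ(116) = 0, μ(117) = 0, μ(118) = 1, μ(119) = 1, μ(120) = 0, μ(121) = 0, μ(122) = 1, μ(123) = 1, μ(124) = 0, μ(125) = 0, μ(126) = 0, μ(127) = -1, μ(128) = 0, μ(129) = 1, μ(130) = -1, μ(131) = -1, μ(132) = 0, μ(133) = 1, μ(134) = 1, μ(135) = 0, μ(136) = 0, μ(137) = -1, μ(138) = -1, μ(139) = -1, μ(140) = 0, μ(141) = 1, μ(142) = 1, μ(143) = 1, μ(144) = 0, μ(145) = 1, μ(146) = 1, μ(147) = 0, μ(148) = 0, μ(149) = -1, μ(150) = 0, μ(151) = -1, μ(152) = 0, μ(153) = 0, μ(154) = -1, μ(155) = 1, μ(156) = 0, μ(157) = -1, μ(158) = 1, μ(159) = 1, μ(160) = 0, μ(161) = 1, μ(162) = 0, μ(163) = -1, μ(164) = 0, μ(165) = -1, μ(166) = 1, μ(167) = -1, μ(168) = 0, μ(169) = 0, μ(170) = -1, μ(171) = 0, μ(172) = 0, μ(173) = -1, μ(174) = -1, μ(175) = 0, μ(176) = 0, μ(177) = 1, μ(178) = 1, μ(179) = -1, μ(180) = 0, μ(181) = -1, μ(182) = -1, μ(183) = 1. Summing all 183 values: -4. (Mertens function M(x) = Σ_{n ≤ x} μ(n); on average M(x) should be small (PNT ⟺ M(x) = o(x)).)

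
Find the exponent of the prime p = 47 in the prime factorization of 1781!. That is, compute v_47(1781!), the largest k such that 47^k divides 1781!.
v_47(1781!) = 37

Legendre's formula: v_p(n!) = Σ_{k ≥ 1} ⌊n / p^k⌋. For p = 47, n = 1781, the terms are:
  ⌊1781/47^1⌋ = ⌊1781/47⌋ = 37
(the next term ⌊1781/47^2⌋ = 0, terminating the sum). Summing: v_47(1781!) = 37 = 37.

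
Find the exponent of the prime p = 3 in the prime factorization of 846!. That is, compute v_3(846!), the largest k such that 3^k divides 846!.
v_3(846!) = 421

Legendre's formula: v_p(n!) = Σ_{k ≥ 1} ⌊n / p^k⌋. For p = 3, n = 846, the terms are:
  ⌊846/3^1⌋ = ⌊846/3⌋ = 282
  ⌊846/3^2⌋ = ⌊846/9⌋ = 94
  ⌊846/3^3⌋ = ⌊846/27⌋ = 31
  ⌊846/3^4⌋ = ⌊846/81⌋ = 10
  ⌊846/3^5⌋ = ⌊846/243⌋ = 3
  ⌊846/3^6⌋ = ⌊846/729⌋ = 1
(the next term ⌊846/3^7⌋ = 0, terminating the sum). Summing: v_3(846!) = 282 + 94 + 31 + 10 + 3 + 1 = 421.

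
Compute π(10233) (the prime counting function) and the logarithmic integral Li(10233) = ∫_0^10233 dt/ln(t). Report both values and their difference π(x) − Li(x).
π(10233) = 1254;  Li(10233) ≈ 1271.40;  π(x) − Li(x) ≈ -17.40.

Direct count of primes ≤ 10233 gives π(10233) = 1254. Numerical evaluation of the logarithmic integral gives Li(10233) ≈ 1271.40. The difference π(x) − Li(x) ≈ -17.40 is typically negative for small/moderate x (Li(x) overestimates), though Littlewood's theorem shows this sign changes infinitely often.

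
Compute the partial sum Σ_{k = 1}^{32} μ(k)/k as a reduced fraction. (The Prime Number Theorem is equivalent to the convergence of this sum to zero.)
Σ μ(k)/k = -4193929329/66853496710

Values of μ(k) for 1 ≤ k ≤ 32: μ(1) = 1, μ(2) = -1, μ(3) = -1, μ(5) = -1, μ(6) = 1, μ(7) = -1, μ(10) = 1, μ(11) = -1, μ(13) = -1, μ(14) = 1, μ(15) = 1, μ(17) = -1, μ(19) = -1, μ(21) = 1, μ(22) = 1, μ(23) = -1, μ(26) = 1, μ(29) = -1, μ(30) = -1, μ(31) = -1, with μ = 0 on non-squarefree integers. Summing μ(k)/k for k where μ(k) ≠ 0 gives -4193929329/66853496710 ≈ -0.0627. (PNT ⟺ this sum → 0 as n → ∞.)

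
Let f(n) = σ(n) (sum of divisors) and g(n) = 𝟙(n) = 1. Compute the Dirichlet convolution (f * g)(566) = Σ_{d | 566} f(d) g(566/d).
(σ * 𝟙)(566) = 1140

Divisors of 566: [1, 2, 283, 566]. For each d | 566:
  d = 1: σ(1) · 𝟙(566/1) = 1 · 1 = 1
  d = 2: σ(2) · 𝟙(566/2) = 3 · 1 = 3
  d = 283: σ(283) · 𝟙(566/283) = 284 · 1 = 284
  d = 566: σ(566) · 𝟙(566/566) = 852 · 1 = 852
Summing: (σ * 𝟙)(566) = 1 + 3 + 284 + 852 = 1140.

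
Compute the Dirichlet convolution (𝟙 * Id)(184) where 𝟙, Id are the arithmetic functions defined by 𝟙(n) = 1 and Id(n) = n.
(𝟙 * Id)(184) = 360

Divisors of 184: [1, 2, 4, 8, 23, 46, 92, 184]. For each d | 184:
  d = 1: 𝟙(1) · Id(184/1) = 1 · 184 = 184
  d = 2: 𝟙(2) · Id(184/2) = 1 · 92 = 92
  d = 4: 𝟙(4) · Id(184/4) = 1 · 46 = 46
  d = 8: 𝟙(8) · Id(184/8) = 1 · 23 = 23
  d = 23: 𝟙(23) · Id(184/23) = 1 · 8 = 8
  d = 46: 𝟙(46) · Id(184/46) = 1 · 4 = 4
  d = 92: 𝟙(92) · Id(184/92) = 1 · 2 = 2
  d = 184: 𝟙(184) · Id(184/184) = 1 · 1 = 1
Summing: (𝟙 * Id)(184) = 184 + 92 + 46 + 23 + 8 + 4 + 2 + 1 = 360.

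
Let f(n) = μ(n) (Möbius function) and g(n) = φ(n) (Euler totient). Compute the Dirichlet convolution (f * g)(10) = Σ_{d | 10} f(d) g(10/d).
(μ * φ)(10) = 0

Divisors of 10: [1, 2, 5, 10]. For each d | 10:
  d = 1: μ(1) · φ(10/1) = 1 · 4 = 4
  d = 2: μ(2) · φ(10/2) = -1 · 4 = -4
  d = 5: μ(5) · φ(10/5) = -1 · 1 = -1
  d = 10: μ(10) · φ(10/10) = 1 · 1 = 1
Summing: (μ * φ)(10) = 4 + -4 + -1 + 1 = 0.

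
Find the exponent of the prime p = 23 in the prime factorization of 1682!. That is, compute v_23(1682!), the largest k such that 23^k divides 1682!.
v_23(1682!) = 76

Legendre's formula: v_p(n!) = Σ_{k ≥ 1} ⌊n / p^k⌋. For p = 23, n = 1682, the terms are:
  ⌊1682/23^1⌋ = ⌊1682/23⌋ = 73
  ⌊1682/23^2⌋ = ⌊1682/529⌋ = 3
(the next term ⌊1682/23^3⌋ = 0, terminating the sum). Summing: v_23(1682!) = 73 + 3 = 76.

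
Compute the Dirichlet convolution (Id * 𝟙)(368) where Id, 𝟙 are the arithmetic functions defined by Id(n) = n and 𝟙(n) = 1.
(Id * 𝟙)(368) = 744

Divisors of 368: [1, 2, 4, 8, 16, 23, 46, 92, 184, 368]. For each d | 368:
  d = 1: Id(1) · 𝟙(368/1) = 1 · 1 = 1
  d = 2: Id(2) · 𝟙(368/2) = 2 · 1 = 2
  d = 4: Id(4) · 𝟙(368/4) = 4 · 1 = 4
  d = 8: Id(8) · 𝟙(368/8) = 8 · 1 = 8
  d = 16: Id(16) · 𝟙(368/16) = 16 · 1 = 16
  d = 23: Id(23) · 𝟙(368/23) = 23 · 1 = 23
  d = 46: Id(46) · 𝟙(368/46) = 46 · 1 = 46
  d = 92: Id(92) · 𝟙(368/92) = 92 · 1 = 92
  d = 184: Id(184) · 𝟙(368/184) = 184 · 1 = 184
  d = 368: Id(368) · 𝟙(368/368) = 368 · 1 = 368
Summing: (Id * 𝟙)(368) = 1 + 2 + 4 + 8 + 16 + 23 + 46 + 92 + 184 + 368 = 744.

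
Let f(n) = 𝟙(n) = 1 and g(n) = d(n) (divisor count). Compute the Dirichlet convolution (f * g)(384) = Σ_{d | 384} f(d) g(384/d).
(𝟙 * d)(384) = 108

Divisors of 384: [1, 2, 3, 4, 6, 8, 12, 16, 24, 32, 48, 64, 96, 128, 192, 384]. For each d | 384:
  d = 1: 𝟙(1) · d(384/1) = 1 · 16 = 16
  d = 2: 𝟙(2) · d(384/2) = 1 · 14 = 14
  d = 3: 𝟙(3) · d(384/3) = 1 · 8 = 8
  d = 4: 𝟙(4) · d(384/4) = 1 · 12 = 12
  d = 6: 𝟙(6) · d(384/6) = 1 · 7 = 7
  d = 8: 𝟙(8) · d(384/8) = 1 · 10 = 10
  d = 12: 𝟙(12) · d(384/12) = 1 · 6 = 6
  d = 16: 𝟙(16) · d(384/16) = 1 · 8 = 8
  d = 24: 𝟙(24) · d(384/24) = 1 · 5 = 5
  d = 32: 𝟙(32) · d(384/32) = 1 · 6 = 6
  d = 48: 𝟙(48) · d(384/48) = 1 · 4 = 4
  d = 64: 𝟙(64) · d(384/64) = 1 · 4 = 4
  d = 96: 𝟙(96) · d(384/96) = 1 · 3 = 3
  d = 128: 𝟙(128) · d(384/128) = 1 · 2 = 2
  d = 192: 𝟙(192) · d(384/192) = 1 · 2 = 2
  d = 384: 𝟙(384) · d(384/384) = 1 · 1 = 1
Summing: (𝟙 * d)(384) = 16 + 14 + 8 + 12 + 7 + 10 + 6 + 8 + 5 + 6 + 4 + 4 + 3 + 2 + 2 + 1 = 108.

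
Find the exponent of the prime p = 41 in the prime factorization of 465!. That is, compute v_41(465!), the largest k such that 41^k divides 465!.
v_41(465!) = 11

Legendre's formula: v_p(n!) = Σ_{k ≥ 1} ⌊n / p^k⌋. For p = 41, n = 465, the terms are:
  ⌊465/41^1⌋ = ⌊465/41⌋ = 11
(the next term ⌊465/41^2⌋ = 0, terminating the sum). Summing: v_41(465!) = 11 = 11.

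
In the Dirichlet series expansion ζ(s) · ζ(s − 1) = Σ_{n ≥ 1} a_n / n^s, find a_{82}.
σ(82) = 126

In the product (Σ m^0/m^s)(Σ k / k^s) = Σ (Σ_{d | n} d) / n^s, the coefficient of 1/n^s is σ(n) = Σ_{d | n} d. For n = 82, divisors are [1, 2, 41, 82]; summing: σ(82) = 126.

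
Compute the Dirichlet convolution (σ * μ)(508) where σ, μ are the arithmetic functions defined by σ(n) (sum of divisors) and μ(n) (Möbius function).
(σ * μ)(508) = 508

Divisors of 508: [1, 2, 4, 127, 254, 508]. For each d | 508:
  d = 1: σ(1) · μ(508/1) = 1 · 0 = 0
  d = 2: σ(2) · μ(508/2) = 3 · 1 = 3
  d = 4: σ(4) · μ(508/4) = 7 · -1 = -7
  d = 127: σ(127) · μ(508/127) = 128 · 0 = 0
  d = 254: σ(254) · μ(508/254) = 384 · -1 = -384
  d = 508: σ(508) · μ(508/508) = 896 · 1 = 896
Summing: (σ * μ)(508) = 0 + 3 + -7 + 0 + -384 + 896 = 508.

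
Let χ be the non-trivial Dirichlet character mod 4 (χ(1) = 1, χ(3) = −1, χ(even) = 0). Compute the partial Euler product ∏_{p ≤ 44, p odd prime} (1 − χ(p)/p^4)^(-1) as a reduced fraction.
∏ = 86895436242675250318069981336761703653427013/87866829265048200003921257481906011724840960

The odd primes p ≤ 44 are [3, 5, 7, 11, 13, 17, 19, 23, 29, 31, 37, 41, 43]. For each, χ(p) = 1 if p ≡ 1 mod 4, χ(p) = −1 if p ≡ 3 mod 4. Taking (1 − χ(p)/p^4)^(-1) = p^4/(p^4 − χ(p)): (1 − (-1)/3^4)^(-1) · (1 − (1)/5^4)^(-1) · (1 − (-1)/7^4)^(-1) · (1 − (-1)/11^4)^(-1) · (1 − (1)/13^4)^(-1) · (1 − (1)/17^4)^(-1) · (1 − (-1)/19^4)^(-1) · (1 − (-1)/23^4)^(-1) · (1 − (1)/29^4)^(-1) · (1 − (-1)/31^4)^(-1) · (1 − (1)/37^4)^(-1) · (1 − (1)/41^4)^(-1) · (1 − (-1)/43^4)^(-1) = 86895436242675250318069981336761703653427013/87866829265048200003921257481906011724840960.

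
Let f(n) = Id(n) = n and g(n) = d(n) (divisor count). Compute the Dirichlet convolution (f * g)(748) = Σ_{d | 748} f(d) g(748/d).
(Id * d)(748) = 2717

Divisors of 748: [1, 2, 4, 11, 17, 22, 34, 44, 68, 187, 374, 748]. For each d | 748:
  d = 1: Id(1) · d(748/1) = 1 · 12 = 12
  d = 2: Id(2) · d(748/2) = 2 · 8 = 16
  d = 4: Id(4) · d(748/4) = 4 · 4 = 16
  d = 11: Id(11) · d(748/11) = 11 · 6 = 66
  d = 17: Id(17) · d(748/17) = 17 · 6 = 102
  d = 22: Id(22) · d(748/22) = 22 · 4 = 88
  d = 34: Id(34) · d(748/34) = 34 · 4 = 136
  d = 44: Id(44) · d(748/44) = 44 · 2 = 88
  d = 68: Id(68) · d(748/68) = 68 · 2 = 136
  d = 187: Id(187) · d(748/187) = 187 · 3 = 561
  d = 374: Id(374) · d(748/374) = 374 · 2 = 748
  d = 748: Id(748) · d(748/748) = 748 · 1 = 748
Summing: (Id * d)(748) = 12 + 16 + 16 + 66 + 102 + 88 + 136 + 88 + 136 + 561 + 748 + 748 = 2717.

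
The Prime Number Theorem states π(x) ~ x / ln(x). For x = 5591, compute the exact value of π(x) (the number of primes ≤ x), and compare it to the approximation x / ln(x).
π(5591) = 738;  x/ln(x) ≈ 647.94;  relative error ≈ 12.20%.

Directly count primes up to 5591: π(5591) = 738. The PNT approximation gives 5591/ln(5591) ≈ 5591/8.62891 ≈ 647.94. Relative error (π(x) − x/ln(x)) / π(x) ≈ 12.20%; the approximation is known to undercount slightly (Li(x) is a better estimate).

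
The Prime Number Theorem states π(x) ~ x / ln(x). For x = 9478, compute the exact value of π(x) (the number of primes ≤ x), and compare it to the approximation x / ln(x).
π(9478) = 1174;  x/ln(x) ≈ 1035.09;  relative error ≈ 11.83%.

Directly count primes up to 9478: π(9478) = 1174. The PNT approximation gives 9478/ln(9478) ≈ 9478/9.15673 ≈ 1035.09. Relative error (π(x) − x/ln(x)) / π(x) ≈ 11.83%; the approximation is known to undercount slightly (Li(x) is a better estimate).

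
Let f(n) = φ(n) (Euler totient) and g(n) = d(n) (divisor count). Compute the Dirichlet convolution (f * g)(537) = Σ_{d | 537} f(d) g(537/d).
(φ * d)(537) = 720

Divisors of 537: [1, 3, 179, 537]. For each d | 537:
  d = 1: φ(1) · d(537/1) = 1 · 4 = 4
  d = 3: φ(3) · d(537/3) = 2 · 2 = 4
  d = 179: φ(179) · d(537/179) = 178 · 2 = 356
  d = 537: φ(537) · d(537/537) = 356 · 1 = 356
Summing: (φ * d)(537) = 4 + 4 + 356 + 356 = 720.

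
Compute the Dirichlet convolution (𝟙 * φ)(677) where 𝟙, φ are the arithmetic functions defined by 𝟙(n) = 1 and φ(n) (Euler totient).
(𝟙 * φ)(677) = 677

Divisors of 677: [1, 677]. For each d | 677:
  d = 1: 𝟙(1) · φ(677/1) = 1 · 676 = 676
  d = 677: 𝟙(677) · φ(677/677) = 1 · 1 = 1
Summing: (𝟙 * φ)(677) = 676 + 1 = 677.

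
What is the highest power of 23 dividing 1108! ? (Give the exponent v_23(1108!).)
v_23(1108!) = 50

Legendre's formula: v_p(n!) = Σ_{k ≥ 1} ⌊n / p^k⌋. For p = 23, n = 1108, the terms are:
  ⌊1108/23^1⌋ = ⌊1108/23⌋ = 48
  ⌊1108/23^2⌋ = ⌊1108/529⌋ = 2
(the next term ⌊1108/23^3⌋ = 0, terminating the sum). Summing: v_23(1108!) = 48 + 2 = 50.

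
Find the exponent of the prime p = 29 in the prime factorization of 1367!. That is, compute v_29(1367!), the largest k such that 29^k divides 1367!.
v_29(1367!) = 48

Legendre's formula: v_p(n!) = Σ_{k ≥ 1} ⌊n / p^k⌋. For p = 29, n = 1367, the terms are:
  ⌊1367/29^1⌋ = ⌊1367/29⌋ = 47
  ⌊1367/29^2⌋ = ⌊1367/841⌋ = 1
(the next term ⌊1367/29^3⌋ = 0, terminating the sum). Summing: v_29(1367!) = 47 + 1 = 48.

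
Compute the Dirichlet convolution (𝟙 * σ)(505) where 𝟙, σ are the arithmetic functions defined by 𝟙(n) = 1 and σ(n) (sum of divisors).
(𝟙 * σ)(505) = 721

Divisors of 505: [1, 5, 101, 505]. For each d | 505:
  d = 1: 𝟙(1) · σ(505/1) = 1 · 612 = 612
  d = 5: 𝟙(5) · σ(505/5) = 1 · 102 = 102
  d = 101: 𝟙(101) · σ(505/101) = 1 · 6 = 6
  d = 505: 𝟙(505) · σ(505/505) = 1 · 1 = 1
Summing: (𝟙 * σ)(505) = 612 + 102 + 6 + 1 = 721.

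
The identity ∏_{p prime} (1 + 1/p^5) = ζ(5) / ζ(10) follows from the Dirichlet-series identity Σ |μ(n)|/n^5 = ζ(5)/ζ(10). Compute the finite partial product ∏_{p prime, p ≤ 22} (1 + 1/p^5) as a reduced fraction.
∏ = 405833785877367637916288/391770333462674252324875

The primes p ≤ 22 are [2, 3, 5, 7, 11, 13, 17, 19]. For each, (1 + 1/p^5) = (p^5 + 1)/p^5. Multiplying these fractions over p ∈ [2, 3, 5, 7, 11, 13, 17, 19] gives 405833785877367637916288/391770333462674252324875. (In the limit P → ∞ this tends to ζ(5)/ζ(10).)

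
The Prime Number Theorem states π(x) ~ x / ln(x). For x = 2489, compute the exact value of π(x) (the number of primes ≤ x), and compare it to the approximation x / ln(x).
π(2489) = 367;  x/ln(x) ≈ 318.30;  relative error ≈ 13.27%.

Directly count primes up to 2489: π(2489) = 367. The PNT approximation gives 2489/ln(2489) ≈ 2489/7.81964 ≈ 318.30. Relative error (π(x) − x/ln(x)) / π(x) ≈ 13.27%; the approximation is known to undercount slightly (Li(x) is a better estimate).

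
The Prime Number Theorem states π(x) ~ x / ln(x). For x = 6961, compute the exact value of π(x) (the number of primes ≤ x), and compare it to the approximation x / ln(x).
π(6961) = 894;  x/ln(x) ≈ 786.72;  relative error ≈ 12.00%.

Directly count primes up to 6961: π(6961) = 894. The PNT approximation gives 6961/ln(6961) ≈ 6961/8.84808 ≈ 786.72. Relative error (π(x) − x/ln(x)) / π(x) ≈ 12.00%; the approximation is known to undercount slightly (Li(x) is a better estimate).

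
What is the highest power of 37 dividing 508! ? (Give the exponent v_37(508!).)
v_37(508!) = 13

Legendre's formula: v_p(n!) = Σ_{k ≥ 1} ⌊n / p^k⌋. For p = 37, n = 508, the terms are:
  ⌊508/37^1⌋ = ⌊508/37⌋ = 13
(the next term ⌊508/37^2⌋ = 0, terminating the sum). Summing: v_37(508!) = 13 = 13.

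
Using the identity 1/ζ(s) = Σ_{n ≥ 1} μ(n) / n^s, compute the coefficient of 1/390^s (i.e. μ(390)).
μ(390) = 1

Factor n = 390 = 2 · 3 · 5 · 13. μ(n) = 0 if any exponent ≥ 2 (not squarefree); otherwise μ(n) = (−1)^{ω(n)} where ω(n) is the number of distinct prime factors. Applying: μ(390) = 1.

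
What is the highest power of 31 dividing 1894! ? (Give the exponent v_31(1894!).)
v_31(1894!) = 62

Legendre's formula: v_p(n!) = Σ_{k ≥ 1} ⌊n / p^k⌋. For p = 31, n = 1894, the terms are:
  ⌊1894/31^1⌋ = ⌊1894/31⌋ = 61
  ⌊1894/31^2⌋ = ⌊1894/961⌋ = 1
(the next term ⌊1894/31^3⌋ = 0, terminating the sum). Summing: v_31(1894!) = 61 + 1 = 62.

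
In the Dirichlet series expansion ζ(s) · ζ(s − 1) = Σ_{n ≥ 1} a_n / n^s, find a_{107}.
σ(107) = 108

In the product (Σ m^0/m^s)(Σ k / k^s) = Σ (Σ_{d | n} d) / n^s, the coefficient of 1/n^s is σ(n) = Σ_{d | n} d. For n = 107, divisors are [1, 107]; summing: σ(107) = 108.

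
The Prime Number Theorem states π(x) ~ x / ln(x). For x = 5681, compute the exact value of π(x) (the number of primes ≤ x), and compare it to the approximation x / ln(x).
π(5681) = 747;  x/ln(x) ≈ 657.15;  relative error ≈ 12.03%.

Directly count primes up to 5681: π(5681) = 747. The PNT approximation gives 5681/ln(5681) ≈ 5681/8.64488 ≈ 657.15. Relative error (π(x) − x/ln(x)) / π(x) ≈ 12.03%; the approximation is known to undercount slightly (Li(x) is a better estimate).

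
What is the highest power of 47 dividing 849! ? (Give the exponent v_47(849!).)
v_47(849!) = 18

Legendre's formula: v_p(n!) = Σ_{k ≥ 1} ⌊n / p^k⌋. For p = 47, n = 849, the terms are:
  ⌊849/47^1⌋ = ⌊849/47⌋ = 18
(the next term ⌊849/47^2⌋ = 0, terminating the sum). Summing: v_47(849!) = 18 = 18.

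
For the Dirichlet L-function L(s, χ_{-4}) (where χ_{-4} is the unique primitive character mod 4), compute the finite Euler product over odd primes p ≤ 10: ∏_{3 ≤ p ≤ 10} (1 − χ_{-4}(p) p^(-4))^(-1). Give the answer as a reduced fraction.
∏ = 40516875/40968512

The odd primes p ≤ 10 are [3, 5, 7]. For each, χ(p) = 1 if p ≡ 1 mod 4, χ(p) = −1 if p ≡ 3 mod 4. Taking (1 − χ(p)/p^4)^(-1) = p^4/(p^4 − χ(p)): (1 − (-1)/3^4)^(-1) · (1 − (1)/5^4)^(-1) · (1 − (-1)/7^4)^(-1) = 40516875/40968512.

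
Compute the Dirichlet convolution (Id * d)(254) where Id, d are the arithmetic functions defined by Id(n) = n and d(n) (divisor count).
(Id * d)(254) = 516

Divisors of 254: [1, 2, 127, 254]. For each d | 254:
  d = 1: Id(1) · d(254/1) = 1 · 4 = 4
  d = 2: Id(2) · d(254/2) = 2 · 2 = 4
  d = 127: Id(127) · d(254/127) = 127 · 2 = 254
  d = 254: Id(254) · d(254/254) = 254 · 1 = 254
Summing: (Id * d)(254) = 4 + 4 + 254 + 254 = 516.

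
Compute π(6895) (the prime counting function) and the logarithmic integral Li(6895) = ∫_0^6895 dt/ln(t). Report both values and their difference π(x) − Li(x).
π(6895) = 886;  Li(6895) ≈ 902.46;  π(x) − Li(x) ≈ -16.46.

Direct count of primes ≤ 6895 gives π(6895) = 886. Numerical evaluation of the logarithmic integral gives Li(6895) ≈ 902.46. The difference π(x) − Li(x) ≈ -16.46 is typically negative for small/moderate x (Li(x) overestimates), though Littlewood's theorem shows this sign changes infinitely often.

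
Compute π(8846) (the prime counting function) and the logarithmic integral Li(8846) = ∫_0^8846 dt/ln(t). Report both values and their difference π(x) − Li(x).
π(8846) = 1102;  Li(8846) ≈ 1120.02;  π(x) − Li(x) ≈ -18.02.

Direct count of primes ≤ 8846 gives π(8846) = 1102. Numerical evaluation of the logarithmic integral gives Li(8846) ≈ 1120.02. The difference π(x) − Li(x) ≈ -18.02 is typically negative for small/moderate x (Li(x) overestimates), though Littlewood's theorem shows this sign changes infinitely often.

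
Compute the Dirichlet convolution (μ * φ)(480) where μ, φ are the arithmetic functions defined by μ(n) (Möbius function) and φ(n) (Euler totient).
(μ * φ)(480) = 24

Divisors of 480: [1, 2, 3, 4, 5, 6, 8, 10, 12, 15, 16, 20, 24, 30, 32, 40, 48, 60, 80, 96, 120, 160, 240, 480]. For each d | 480:
  d = 1: μ(1) · φ(480/1) = 1 · 128 = 128
  d = 2: μ(2) · φ(480/2) = -1 · 64 = -64
  d = 3: μ(3) · φ(480/3) = -1 · 64 = -64
  d = 4: μ(4) · φ(480/4) = 0 · 32 = 0
  d = 5: μ(5) · φ(480/5) = -1 · 32 = -32
  d = 6: μ(6) · φ(480/6) = 1 · 32 = 32
  d = 8: μ(8) · φ(480/8) = 0 · 16 = 0
  d = 10: μ(10) · φ(480/10) = 1 · 16 = 16
  d = 12: μ(12) · φ(480/12) = 0 · 16 = 0
  d = 15: μ(15) · φ(480/15) = 1 · 16 = 16
  d = 16: μ(16) · φ(480/16) = 0 · 8 = 0
  d = 20: μ(20) · φ(480/20) = 0 · 8 = 0
  d = 24: μ(24) · φ(480/24) = 0 · 8 = 0
  d = 30: μ(30) · φ(480/30) = -1 · 8 = -8
  d = 32: μ(32) · φ(480/32) = 0 · 8 = 0
  d = 40: μ(40) · φ(480/40) = 0 · 4 = 0
  d = 48: μ(48) · φ(480/48) = 0 · 4 = 0
  d = 60: μ(60) · φ(480/60) = 0 · 4 = 0
  d = 80: μ(80) · φ(480/80) = 0 · 2 = 0
  d = 96: μ(96) · φ(480/96) = 0 · 4 = 0
  d = 120: μ(120) · φ(480/120) = 0 · 2 = 0
  d = 160: μ(160) · φ(480/160) = 0 · 2 = 0
  d = 240: μ(240) · φ(480/240) = 0 · 1 = 0
  d = 480: μ(480) · φ(480/480) = 0 · 1 = 0
Summing: (μ * φ)(480) = 128 + -64 + -64 + 0 + -32 + 32 + 0 + 16 + 0 + 16 + 0 + 0 + 0 + -8 + 0 + 0 + 0 + 0 + 0 + 0 + 0 + 0 + 0 + 0 = 24.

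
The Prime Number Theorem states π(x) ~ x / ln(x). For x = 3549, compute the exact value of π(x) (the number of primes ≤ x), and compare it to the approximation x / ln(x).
π(3549) = 497;  x/ln(x) ≈ 434.16;  relative error ≈ 12.64%.

Directly count primes up to 3549: π(3549) = 497. The PNT approximation gives 3549/ln(3549) ≈ 3549/8.17442 ≈ 434.16. Relative error (π(x) − x/ln(x)) / π(x) ≈ 12.64%; the approximation is known to undercount slightly (Li(x) is a better estimate).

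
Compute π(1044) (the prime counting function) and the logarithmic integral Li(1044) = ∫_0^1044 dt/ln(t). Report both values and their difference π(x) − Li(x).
π(1044) = 175;  Li(1044) ≈ 183.96;  π(x) − Li(x) ≈ -8.96.

Direct count of primes ≤ 1044 gives π(1044) = 175. Numerical evaluation of the logarithmic integral gives Li(1044) ≈ 183.96. The difference π(x) − Li(x) ≈ -8.96 is typically negative for small/moderate x (Li(x) overestimates), though Littlewood's theorem shows this sign changes infinitely often.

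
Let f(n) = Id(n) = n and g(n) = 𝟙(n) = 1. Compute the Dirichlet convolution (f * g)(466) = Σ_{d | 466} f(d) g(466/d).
(Id * 𝟙)(466) = 702

Divisors of 466: [1, 2, 233, 466]. For each d | 466:
  d = 1: Id(1) · 𝟙(466/1) = 1 · 1 = 1
  d = 2: Id(2) · 𝟙(466/2) = 2 · 1 = 2
  d = 233: Id(233) · 𝟙(466/233) = 233 · 1 = 233
  d = 466: Id(466) · 𝟙(466/466) = 466 · 1 = 466
Summing: (Id * 𝟙)(466) = 1 + 2 + 233 + 466 = 702.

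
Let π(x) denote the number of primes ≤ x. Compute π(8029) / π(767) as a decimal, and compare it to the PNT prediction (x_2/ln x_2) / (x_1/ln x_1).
π(8029)/π(767) = 1010/135 ≈ 7.4815;  PNT prediction ≈ 7.7339.

π(767) = 135 and π(8029) = 1010, so π(8029)/π(767) ≈ 7.4815. The PNT-predicted ratio is (8029/ln(8029)) / (767/ln(767)) ≈ 7.7339. The two agree to within a few percent, as expected.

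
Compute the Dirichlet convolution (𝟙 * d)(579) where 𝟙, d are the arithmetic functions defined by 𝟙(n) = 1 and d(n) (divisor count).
(𝟙 * d)(579) = 9

Divisors of 579: [1, 3, 193, 579]. For each d | 579:
  d = 1: 𝟙(1) · d(579/1) = 1 · 4 = 4
  d = 3: 𝟙(3) · d(579/3) = 1 · 2 = 2
  d = 193: 𝟙(193) · d(579/193) = 1 · 2 = 2
  d = 579: 𝟙(579) · d(579/579) = 1 · 1 = 1
Summing: (𝟙 * d)(579) = 4 + 2 + 2 + 1 = 9.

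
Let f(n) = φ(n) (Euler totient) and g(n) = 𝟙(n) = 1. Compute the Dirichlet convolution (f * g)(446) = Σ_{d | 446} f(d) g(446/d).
(φ * 𝟙)(446) = 446

Divisors of 446: [1, 2, 223, 446]. For each d | 446:
  d = 1: φ(1) · 𝟙(446/1) = 1 · 1 = 1
  d = 2: φ(2) · 𝟙(446/2) = 1 · 1 = 1
  d = 223: φ(223) · 𝟙(446/223) = 222 · 1 = 222
  d = 446: φ(446) · 𝟙(446/446) = 222 · 1 = 222
Summing: (φ * 𝟙)(446) = 1 + 1 + 222 + 222 = 446.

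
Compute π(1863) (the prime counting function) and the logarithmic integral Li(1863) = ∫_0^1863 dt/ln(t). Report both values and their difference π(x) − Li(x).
π(1863) = 284;  Li(1863) ≈ 296.70;  π(x) − Li(x) ≈ -12.70.

Direct count of primes ≤ 1863 gives π(1863) = 284. Numerical evaluation of the logarithmic integral gives Li(1863) ≈ 296.70. The difference π(x) − Li(x) ≈ -12.70 is typically negative for small/moderate x (Li(x) overestimates), though Littlewood's theorem shows this sign changes infinitely often.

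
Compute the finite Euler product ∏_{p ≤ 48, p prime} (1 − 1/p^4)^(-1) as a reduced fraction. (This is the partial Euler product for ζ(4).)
∏ = 65572203587643632473857746546522240898588901/60584710506150227098341885345792000000000000

The primes p ≤ 48 are [2, 3, 5, 7, 11, 13, 17, 19, 23, 29, 31, 37, 41, 43, 47]. For each prime, (1 − 1/p^4)^(-1) = p^4 / (p^4 − 1). The product is (1 − 1/2^4)^(-1), (1 − 1/3^4)^(-1), (1 − 1/5^4)^(-1), (1 − 1/7^4)^(-1), (1 − 1/11^4)^(-1), (1 − 1/13^4)^(-1), (1 − 1/17^4)^(-1), (1 − 1/19^4)^(-1), (1 − 1/23^4)^(-1), (1 − 1/29^4)^(-1), (1 − 1/31^4)^(-1), (1 − 1/37^4)^(-1), (1 − 1/41^4)^(-1), (1 − 1/43^4)^(-1), (1 − 1/47^4)^(-1) = ∏ p^4 / (p^4 − 1) = 65572203587643632473857746546522240898588901/60584710506150227098341885345792000000000000.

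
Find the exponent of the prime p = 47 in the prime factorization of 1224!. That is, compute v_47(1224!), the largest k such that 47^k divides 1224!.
v_47(1224!) = 26

Legendre's formula: v_p(n!) = Σ_{k ≥ 1} ⌊n / p^k⌋. For p = 47, n = 1224, the terms are:
  ⌊1224/47^1⌋ = ⌊1224/47⌋ = 26
(the next term ⌊1224/47^2⌋ = 0, terminating the sum). Summing: v_47(1224!) = 26 = 26.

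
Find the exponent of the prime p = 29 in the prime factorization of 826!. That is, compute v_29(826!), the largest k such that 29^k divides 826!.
v_29(826!) = 28

Legendre's formula: v_p(n!) = Σ_{k ≥ 1} ⌊n / p^k⌋. For p = 29, n = 826, the terms are:
  ⌊826/29^1⌋ = ⌊826/29⌋ = 28
(the next term ⌊826/29^2⌋ = 0, terminating the sum). Summing: v_29(826!) = 28 = 28.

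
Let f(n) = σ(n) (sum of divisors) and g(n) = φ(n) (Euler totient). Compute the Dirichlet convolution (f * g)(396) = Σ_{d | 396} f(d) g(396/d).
(σ * φ)(396) = 7128

Divisors of 396: [1, 2, 3, 4, 6, 9, 11, 12, 18, 22, 33, 36, 44, 66, 99, 132, 198, 396]. For each d | 396:
  d = 1: σ(1) · φ(396/1) = 1 · 120 = 120
  d = 2: σ(2) · φ(396/2) = 3 · 60 = 180
  d = 3: σ(3) · φ(396/3) = 4 · 40 = 160
  d = 4: σ(4) · φ(396/4) = 7 · 60 = 420
  d = 6: σ(6) · φ(396/6) = 12 · 20 = 240
  d = 9: σ(9) · φ(396/9) = 13 · 20 = 260
  d = 11: σ(11) · φ(396/11) = 12 · 12 = 144
  d = 12: σ(12) · φ(396/12) = 28 · 20 = 560
  d = 18: σ(18) · φ(396/18) = 39 · 10 = 390
  d = 22: σ(22) · φ(396/22) = 36 · 6 = 216
  d = 33: σ(33) · φ(396/33) = 48 · 4 = 192
  d = 36: σ(36) · φ(396/36) = 91 · 10 = 910
  d = 44: σ(44) · φ(396/44) = 84 · 6 = 504
  d = 66: σ(66) · φ(396/66) = 144 · 2 = 288
  d = 99: σ(99) · φ(396/99) = 156 · 2 = 312
  d = 132: σ(132) · φ(396/132) = 336 · 2 = 672
  d = 198: σ(198) · φ(396/198) = 468 · 1 = 468
  d = 396: σ(396) · φ(396/396) = 1092 · 1 = 1092
Summing: (σ * φ)(396) = 120 + 180 + 160 + 420 + 240 + 260 + 144 + 560 + 390 + 216 + 192 + 910 + 504 + 288 + 312 + 672 + 468 + 1092 = 7128.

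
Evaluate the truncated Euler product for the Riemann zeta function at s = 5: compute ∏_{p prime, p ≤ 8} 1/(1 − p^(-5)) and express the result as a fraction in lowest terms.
∏ = 8508543750/8205616331

The primes p ≤ 8 are [2, 3, 5, 7]. For each prime, (1 − 1/p^5)^(-1) = p^5 / (p^5 − 1). The product is (1 − 1/2^5)^(-1), (1 − 1/3^5)^(-1), (1 − 1/5^5)^(-1), (1 − 1/7^5)^(-1) = ∏ p^5 / (p^5 − 1) = 8508543750/8205616331.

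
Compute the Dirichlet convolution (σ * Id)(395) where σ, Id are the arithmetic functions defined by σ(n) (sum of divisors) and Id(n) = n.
(σ * Id)(395) = 1749

Divisors of 395: [1, 5, 79, 395]. For each d | 395:
  d = 1: σ(1) · Id(395/1) = 1 · 395 = 395
  d = 5: σ(5) · Id(395/5) = 6 · 79 = 474
  d = 79: σ(79) · Id(395/79) = 80 · 5 = 400
  d = 395: σ(395) · Id(395/395) = 480 · 1 = 480
Summing: (σ * Id)(395) = 395 + 474 + 400 + 480 = 1749.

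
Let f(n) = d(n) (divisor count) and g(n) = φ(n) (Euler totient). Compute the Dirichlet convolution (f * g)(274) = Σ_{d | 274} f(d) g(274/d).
(d * φ)(274) = 414

Divisors of 274: [1, 2, 137, 274]. For each d | 274:
  d = 1: d(1) · φ(274/1) = 1 · 136 = 136
  d = 2: d(2) · φ(274/2) = 2 · 136 = 272
  d = 137: d(137) · φ(274/137) = 2 · 1 = 2
  d = 274: d(274) · φ(274/274) = 4 · 1 = 4
Summing: (d * φ)(274) = 136 + 272 + 2 + 4 = 414.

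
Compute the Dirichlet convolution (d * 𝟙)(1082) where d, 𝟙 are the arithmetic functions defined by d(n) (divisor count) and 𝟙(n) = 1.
(d * 𝟙)(1082) = 9

Divisors of 1082: [1, 2, 541, 1082]. For each d | 1082:
  d = 1: d(1) · 𝟙(1082/1) = 1 · 1 = 1
  d = 2: d(2) · 𝟙(1082/2) = 2 · 1 = 2
  d = 541: d(541) · 𝟙(1082/541) = 2 · 1 = 2
  d = 1082: d(1082) · 𝟙(1082/1082) = 4 · 1 = 4
Summing: (d * 𝟙)(1082) = 1 + 2 + 2 + 4 = 9.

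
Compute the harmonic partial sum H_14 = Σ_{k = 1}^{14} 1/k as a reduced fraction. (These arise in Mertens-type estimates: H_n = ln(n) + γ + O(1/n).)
H_14 = 1171733/360360

Direct summation: H_14 = 1 + 1/2 + ... + 1/14. The least common denominator is lcm(1, ..., 14) = 360360; over this denominator the numerator is 360360 + 180180 + 120120 + 90090 + 72072 + 60060 + 51480 + 45045 + 40040 + 36036 + 32760 + 30030 + 27720 + 25740 = 1171733, so H_14 = 1171733/360360 (already in lowest terms) ≈ 3.25156. (The PNT-adjacent estimate ln(14) + γ ≈ 3.21627 matches within O(1/n).)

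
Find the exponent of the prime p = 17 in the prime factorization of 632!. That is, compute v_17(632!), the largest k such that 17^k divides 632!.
v_17(632!) = 39

Legendre's formula: v_p(n!) = Σ_{k ≥ 1} ⌊n / p^k⌋. For p = 17, n = 632, the terms are:
  ⌊632/17^1⌋ = ⌊632/17⌋ = 37
  ⌊632/17^2⌋ = ⌊632/289⌋ = 2
(the next term ⌊632/17^3⌋ = 0, terminating the sum). Summing: v_17(632!) = 37 + 2 = 39.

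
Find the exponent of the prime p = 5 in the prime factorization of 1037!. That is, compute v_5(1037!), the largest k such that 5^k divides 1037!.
v_5(1037!) = 257

Legendre's formula: v_p(n!) = Σ_{k ≥ 1} ⌊n / p^k⌋. For p = 5, n = 1037, the terms are:
  ⌊1037/5^1⌋ = ⌊1037/5⌋ = 207
  ⌊1037/5^2⌋ = ⌊1037/25⌋ = 41
  ⌊1037/5^3⌋ = ⌊1037/125⌋ = 8
  ⌊1037/5^4⌋ = ⌊1037/625⌋ = 1
(the next term ⌊1037/5^5⌋ = 0, terminating the sum). Summing: v_5(1037!) = 207 + 41 + 8 + 1 = 257.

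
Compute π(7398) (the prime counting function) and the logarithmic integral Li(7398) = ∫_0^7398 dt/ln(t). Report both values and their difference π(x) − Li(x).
π(7398) = 939;  Li(7398) ≈ 959.14;  π(x) − Li(x) ≈ -20.14.

Direct count of primes ≤ 7398 gives π(7398) = 939. Numerical evaluation of the logarithmic integral gives Li(7398) ≈ 959.14. The difference π(x) − Li(x) ≈ -20.14 is typically negative for small/moderate x (Li(x) overestimates), though Littlewood's theorem shows this sign changes infinitely often.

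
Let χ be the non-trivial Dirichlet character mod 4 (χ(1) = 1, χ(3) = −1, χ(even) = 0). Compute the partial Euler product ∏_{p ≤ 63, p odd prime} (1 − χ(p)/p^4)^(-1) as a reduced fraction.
∏ = 81934214988902113115031508050672702841756592198516788686922065253543/82850154482442028729801746725895742819441886414557775886809038848000

The odd primes p ≤ 63 are [3, 5, 7, 11, 13, 17, 19, 23, 29, 31, 37, 41, 43, 47, 53, 59, 61]. For each, χ(p) = 1 if p ≡ 1 mod 4, χ(p) = −1 if p ≡ 3 mod 4. Taking (1 − χ(p)/p^4)^(-1) = p^4/(p^4 − χ(p)): (1 − (-1)/3^4)^(-1) · (1 − (1)/5^4)^(-1) · (1 − (-1)/7^4)^(-1) · (1 − (-1)/11^4)^(-1) · (1 − (1)/13^4)^(-1) · (1 − (1)/17^4)^(-1) · (1 − (-1)/19^4)^(-1) · (1 − (-1)/23^4)^(-1) · (1 − (1)/29^4)^(-1) · (1 − (-1)/31^4)^(-1) · (1 − (1)/37^4)^(-1) · (1 − (1)/41^4)^(-1) · (1 − (-1)/43^4)^(-1) · (1 − (-1)/47^4)^(-1) · (1 − (1)/53^4)^(-1) · (1 − (-1)/59^4)^(-1) · (1 − (1)/61^4)^(-1) = 81934214988902113115031508050672702841756592198516788686922065253543/82850154482442028729801746725895742819441886414557775886809038848000.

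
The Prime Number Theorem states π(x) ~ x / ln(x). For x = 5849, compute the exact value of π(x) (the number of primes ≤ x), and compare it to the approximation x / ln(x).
π(5849) = 768;  x/ln(x) ≈ 674.31;  relative error ≈ 12.20%.

Directly count primes up to 5849: π(5849) = 768. The PNT approximation gives 5849/ln(5849) ≈ 5849/8.67403 ≈ 674.31. Relative error (π(x) − x/ln(x)) / π(x) ≈ 12.20%; the approximation is known to undercount slightly (Li(x) is a better estimate).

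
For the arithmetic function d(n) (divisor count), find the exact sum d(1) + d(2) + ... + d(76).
Σ_{n ≤ 76} d(n) = 344

Compute d(n) for each 1 ≤ n ≤ 76: d(1) = 1, d(2) = 2, d(3) = 2, d(4) = 3, d(5) = 2, d(6) = 4, d(7) = 2, d(8) = 4, d(9) = 3, d(10) = 4, d(11) = 2, d(12) = 6, d(13) = 2, d(14) = 4, d(15) = 4, d(16) = 5, d(17) = 2, d(18) = 6, d(19) = 2, d(20) = 6, d(21) = 4, d(22) = 4, d(23) = 2, d(24) = 8, d(25) = 3, d(26) = 4, d(27) = 4, d(28) = 6, d(29) = 2, d(30) = 8, d(31) = 2, d(32) = 6, d(33) = 4, d(34) = 4, d(35) = 4, d(36) = 9, d(37) = 2, d(38) = 4, d(39) = 4, d(40) = 8, d(41) = 2, d(42) = 8, d(43) = 2, d(44) = 6, d(45) = 6, d(46) = 4, d(47) = 2, d(48) = 10, d(49) = 3, d(50) = 6, d(51) = 4, d(52) = 6, d(53) = 2, d(54) = 8, d(55) = 4, d(56) = 8, d(57) = 4, d(58) = 4, d(59) = 2, d(60) = 12, d(61) = 2, d(62) = 4, d(63) = 6, d(64) = 7, d(65) = 4, d(66) = 8, d(67) = 2, d(68) = 6, d(69) = 4, d(70) = 8, d(71) = 2, d(72) = 12, d(73) = 2, d(74) = 4, d(75) = 6, d(76) = 6. Summing all 76 values: 344. (Dirichlet's divisor formula: Σ_{n ≤ x} d(n) = x ln(x) + (2γ − 1) x + O(√x). For x = 76, the asymptotic estimate is ≈ 340.87.)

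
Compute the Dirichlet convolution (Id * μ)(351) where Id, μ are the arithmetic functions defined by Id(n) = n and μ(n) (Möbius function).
(Id * μ)(351) = 216

Divisors of 351: [1, 3, 9, 13, 27, 39, 117, 351]. For each d | 351:
  d = 1: Id(1) · μ(351/1) = 1 · 0 = 0
  d = 3: Id(3) · μ(351/3) = 3 · 0 = 0
  d = 9: Id(9) · μ(351/9) = 9 · 1 = 9
  d = 13: Id(13) · μ(351/13) = 13 · 0 = 0
  d = 27: Id(27) · μ(351/27) = 27 · -1 = -27
  d = 39: Id(39) · μ(351/39) = 39 · 0 = 0
  d = 117: Id(117) · μ(351/117) = 117 · -1 = -117
  d = 351: Id(351) · μ(351/351) = 351 · 1 = 351
Summing: (Id * μ)(351) = 0 + 0 + 9 + 0 + -27 + 0 + -117 + 351 = 216.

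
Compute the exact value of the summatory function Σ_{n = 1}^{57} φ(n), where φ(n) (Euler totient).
Σ_{n ≤ 57} φ(n) = 1000

Compute φ(n) for each 1 ≤ n ≤ 57: φ(1) = 1, φ(2) = 1, φ(3) = 2, φ(4) = 2, φ(5) = 4, φ(6) = 2, φ(7) = 6, φ(8) = 4, φ(9) = 6, φ(10) = 4, φ(11) = 10, φ(12) = 4, φ(13) = 12, φ(14) = 6, φ(15) = 8, φ(16) = 8, φ(17) = 16, φ(18) = 6, φ(19) = 18, φ(20) = 8, φ(21) = 12, φ(22) = 10, φ(23) = 22, φ(24) = 8, φ(25) = 20, φ(26) = 12, φ(27) = 18, φ(28) = 12, φ(29) = 28, φ(30) = 8, φ(31) = 30, φ(32) = 16, φ(33) = 20, φ(34) = 16, φ(35) = 24, φ(36) = 12, φ(37) = 36, φ(38) = 18, φ(39) = 24, φ(40) = 16, φ(41) = 40, φ(42) = 12, φ(43) = 42, φ(44) = 20, φ(45) = 24, φ(46) = 22, φ(47) = 46, φ(48) = 16, φ(49) = 42, φ(50) = 20, φ(51) = 32, φ(52) = 24, φ(53) = 52, φ(54) = 18, φ(55) = 40, φ(56) = 24, φ(57) = 36. Summing all 57 values: 1000. (Average order: Σ_{n ≤ x} φ(n) ~ (3/π²) x². For x = 57, (3/π²)·57² ≈ 987.58.)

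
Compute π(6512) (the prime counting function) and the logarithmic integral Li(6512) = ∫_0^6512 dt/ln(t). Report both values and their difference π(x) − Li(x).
π(6512) = 842;  Li(6512) ≈ 858.99;  π(x) − Li(x) ≈ -16.99.

Direct count of primes ≤ 6512 gives π(6512) = 842. Numerical evaluation of the logarithmic integral gives Li(6512) ≈ 858.99. The difference π(x) − Li(x) ≈ -16.99 is typically negative for small/moderate x (Li(x) overestimates), though Littlewood's theorem shows this sign changes infinitely often.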